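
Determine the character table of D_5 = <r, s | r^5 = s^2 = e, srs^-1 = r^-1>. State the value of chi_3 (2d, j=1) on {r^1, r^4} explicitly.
Conjugacy classes: {e} of size 1, {r^1, r^4} of size 2, {r^2, r^3} of size 2, {s, sr, ..., sr^4} of size 5.
Character table:
  irrep \ class              {e} (size 1)  {r^1, r^4} (size 2)  {r^2, r^3} (size 2)  {s, sr, ..., sr^4} (size 5)
  chi_1 (triv)               1             1                    1                    1                          
  chi_2 (sign: r->1, s->-1)  1             1                    1                    -1                         
  chi_3 (2d, j=1)            2             -1/2 + sqrt(5)/2     -sqrt(5)/2 - 1/2     0                          
  chi_4 (2d, j=2)            2             -sqrt(5)/2 - 1/2     -1/2 + sqrt(5)/2     0                          

Spot check: chi_3 (2d, j=1) on {r^1, r^4} = -1/2 + sqrt(5)/2.

Explanation: D_5 has order 2*5 = 10 with 4 conjugacy classes, hence 4 irreducibles. Sum of squared dims 1 + 1 + 4 + 4 = 10 = |G|. Linear characters come from the abelianisation; the 2-dimensional irreps have character r^k -> 2*cos(2*pi*j*k/5), reflections -> 0.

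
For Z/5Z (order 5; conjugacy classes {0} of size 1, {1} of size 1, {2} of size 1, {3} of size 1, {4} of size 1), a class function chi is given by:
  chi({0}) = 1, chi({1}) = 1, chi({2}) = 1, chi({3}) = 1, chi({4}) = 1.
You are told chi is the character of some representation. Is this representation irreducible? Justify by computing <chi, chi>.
Irreducible: <chi, chi> = 1.

Why: <chi, chi> = (1/|G|) sum_C |C| * |chi(C)|^2 = (1/5)[1*|1|^2 + 1*|1|^2 + 1*|1|^2 + 1*|1|^2 + 1*|1|^2]
  = (1/5)[(1) + (1) + (1) + (1) + (1)] = 5/5 = 1.
(Exp terms are combined using exp(i*s)*conj(exp(i*t)) = exp(i*(s-t)), and sums of them are collapsed using the identity that for every m > 1 the m distinct m-th roots of unity sum to 0, e.g. 1 + exp(2*I*pi/3) + exp(-2*I*pi/3) = 0.)
A character is irreducible iff <chi, chi> = 1, so this representation is irreducible.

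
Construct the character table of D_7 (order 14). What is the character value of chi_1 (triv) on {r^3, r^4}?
Conjugacy classes: {e} of size 1, {r^1, r^6} of size 2, {r^2, r^5} of size 2, {r^3, r^4} of size 2, {s, sr, ..., sr^6} of size 7.
Character table:
  irrep \ class              {e} (size 1)  {r^1, r^6} (size 2)  {r^2, r^5} (size 2)  {r^3, r^4} (size 2)  {s, sr, ..., sr^6} (size 7)
  chi_1 (triv)               1             1                    1                    1                    1                          
  chi_2 (sign: r->1, s->-1)  1             1                    1                    1                    -1                         
  chi_3 (2d, j=1)            2             2*cos(2*pi/7)        -2*cos(3*pi/7)       -2*cos(pi/7)         0                          
  chi_4 (2d, j=2)            2             -2*cos(3*pi/7)       -2*cos(pi/7)         2*cos(2*pi/7)        0                          
  chi_5 (2d, j=3)            2             -2*cos(pi/7)         2*cos(2*pi/7)        -2*cos(3*pi/7)       0                          

Spot check: chi_1 (triv) on {r^3, r^4} = 1.

Working: D_7 has order 2*7 = 14 with 5 conjugacy classes, hence 5 irreducibles. Sum of squared dims 1 + 1 + 4 + 4 + 4 = 14 = |G|. Linear characters come from the abelianisation; the 2-dimensional irreps have character r^k -> 2*cos(2*pi*j*k/7), reflections -> 0.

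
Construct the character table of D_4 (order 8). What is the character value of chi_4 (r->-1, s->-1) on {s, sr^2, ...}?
Conjugacy classes: {e} of size 1, {r^2} of size 1, {r^1, r^3} of size 2, {s, sr^2, ...} of size 2, {sr, sr^3, ...} of size 2.
Character table:
  irrep \ class              {e} (size 1)  {r^2} (size 1)  {r^1, r^3} (size 2)  {s, sr^2, ...} (size 2)  {sr, sr^3, ...} (size 2)
  chi_1 (triv)               1             1               1                    1                        1                       
  chi_2 (sign: r->1, s->-1)  1             1               1                    -1                       -1                      
  chi_3 (r->-1, s->1)        1             1               -1                   1                        -1                      
  chi_4 (r->-1, s->-1)       1             1               -1                   -1                       1                       
  chi_5 (2d, j=1)            2             -2              0                    0                        0                       

Spot check: chi_4 (r->-1, s->-1) on {s, sr^2, ...} = -1.

Derivation: D_4 has order 2*4 = 8 with 5 conjugacy classes, hence 5 irreducibles. Sum of squared dims 1 + 1 + 1 + 1 + 4 = 8 = |G|. Linear characters come from the abelianisation; the 2-dimensional irreps have character r^k -> 2*cos(2*pi*j*k/4), reflections -> 0.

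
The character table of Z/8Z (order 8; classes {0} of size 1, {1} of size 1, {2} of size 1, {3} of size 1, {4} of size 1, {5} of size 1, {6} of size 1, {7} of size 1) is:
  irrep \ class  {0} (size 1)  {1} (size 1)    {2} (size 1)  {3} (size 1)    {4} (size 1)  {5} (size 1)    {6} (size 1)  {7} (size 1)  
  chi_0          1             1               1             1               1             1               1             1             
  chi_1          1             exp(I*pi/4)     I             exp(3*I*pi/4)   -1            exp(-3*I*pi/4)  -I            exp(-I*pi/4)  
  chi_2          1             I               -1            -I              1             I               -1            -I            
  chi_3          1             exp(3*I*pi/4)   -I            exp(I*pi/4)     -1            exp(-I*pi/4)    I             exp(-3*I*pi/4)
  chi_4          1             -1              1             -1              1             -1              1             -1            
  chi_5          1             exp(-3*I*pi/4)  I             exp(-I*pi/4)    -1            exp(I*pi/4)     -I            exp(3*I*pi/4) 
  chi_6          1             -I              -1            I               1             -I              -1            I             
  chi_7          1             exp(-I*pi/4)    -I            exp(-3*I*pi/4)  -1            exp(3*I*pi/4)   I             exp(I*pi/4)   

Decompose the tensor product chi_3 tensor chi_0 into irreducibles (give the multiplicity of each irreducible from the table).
chi_3 tensor chi_0 = chi_3 (all other irreducibles have multiplicity 0).

Why: The character of a tensor product is the pointwise product (chi_3 * chi_0)(C) = chi_3(C) * chi_0(C):
  {0}: (1)*(1), {1}: (exp(3*I*pi/4))*(1), {2}: (-I)*(1), {3}: (exp(I*pi/4))*(1), {4}: (-1)*(1), {5}: (exp(-I*pi/4))*(1), {6}: (I)*(1), {7}: (exp(-3*I*pi/4))*(1)
so (chi_3 * chi_0) takes values
  {0} -> 1, {1} -> exp(3*I*pi/4), {2} -> -I, {3} -> exp(I*pi/4), {4} -> -1, {5} -> exp(-I*pi/4), {6} -> I, {7} -> exp(-3*I*pi/4).
Now take the inner product of this character with each irreducible chi from the table, <chi_3*chi_0, chi> = (1/8) sum_C |C| (chi_3*chi_0)(C) conj(chi(C)):
  <chi_3*chi_0, chi_0> = (1/8)[1*(1)*conj(1) + 1*(exp(3*I*pi/4))*conj(1) + 1*(-I)*conj(1) + 1*(exp(I*pi/4))*conj(1) + 1*(-1)*conj(1) + 1*(exp(-I*pi/4))*conj(1) + 1*(I)*conj(1) + 1*(exp(-3*I*pi/4))*conj(1)]
      = (1/8)[(1) + (exp(3*I*pi/4)) + (-I) + (exp(I*pi/4)) + (-1) + (exp(-I*pi/4)) + (I) + (exp(-3*I*pi/4))] = 0/8 = 0
  <chi_3*chi_0, chi_1> = (1/8)[1*(1)*conj(1) + 1*(exp(3*I*pi/4))*conj(exp(I*pi/4)) + 1*(-I)*conj(I) + 1*(exp(I*pi/4))*conj(exp(3*I*pi/4)) + 1*(-1)*conj(-1) + 1*(exp(-I*pi/4))*conj(exp(-3*I*pi/4)) + 1*(I)*conj(-I) + 1*(exp(-3*I*pi/4))*conj(exp(-I*pi/4))]
      = (1/8)[(1) + (I) + (-1) + (-I) + (1) + (I) + (-1) + (-I)] = 0/8 = 0
  <chi_3*chi_0, chi_2> = (1/8)[1*(1)*conj(1) + 1*(exp(3*I*pi/4))*conj(I) + 1*(-I)*conj(-1) + 1*(exp(I*pi/4))*conj(-I) + 1*(-1)*conj(1) + 1*(exp(-I*pi/4))*conj(I) + 1*(I)*conj(-1) + 1*(exp(-3*I*pi/4))*conj(-I)]
      = (1/8)[(1) + (-exp(-3*I*pi/4)) + (I) + (exp(3*I*pi/4)) + (-1) + (-exp(I*pi/4)) + (-I) + (exp(-I*pi/4))] = 0/8 = 0
  <chi_3*chi_0, chi_3> = (1/8)[1*(1)*conj(1) + 1*(exp(3*I*pi/4))*conj(exp(3*I*pi/4)) + 1*(-I)*conj(-I) + 1*(exp(I*pi/4))*conj(exp(I*pi/4)) + 1*(-1)*conj(-1) + 1*(exp(-I*pi/4))*conj(exp(-I*pi/4)) + 1*(I)*conj(I) + 1*(exp(-3*I*pi/4))*conj(exp(-3*I*pi/4))]
      = (1/8)[(1) + (1) + (1) + (1) + (1) + (1) + (1) + (1)] = 8/8 = 1
  <chi_3*chi_0, chi_4> = (1/8)[1*(1)*conj(1) + 1*(exp(3*I*pi/4))*conj(-1) + 1*(-I)*conj(1) + 1*(exp(I*pi/4))*conj(-1) + 1*(-1)*conj(1) + 1*(exp(-I*pi/4))*conj(-1) + 1*(I)*conj(1) + 1*(exp(-3*I*pi/4))*conj(-1)]
      = (1/8)[(1) + (-exp(3*I*pi/4)) + (-I) + (-exp(I*pi/4)) + (-1) + (-exp(-I*pi/4)) + (I) + (-exp(-3*I*pi/4))] = 0/8 = 0
  <chi_3*chi_0, chi_5> = (1/8)[1*(1)*conj(1) + 1*(exp(3*I*pi/4))*conj(exp(-3*I*pi/4)) + 1*(-I)*conj(I) + 1*(exp(I*pi/4))*conj(exp(-I*pi/4)) + 1*(-1)*conj(-1) + 1*(exp(-I*pi/4))*conj(exp(I*pi/4)) + 1*(I)*conj(-I) + 1*(exp(-3*I*pi/4))*conj(exp(3*I*pi/4))]
      = (1/8)[(1) + (-I) + (-1) + (I) + (1) + (-I) + (-1) + (I)] = 0/8 = 0
  <chi_3*chi_0, chi_6> = (1/8)[1*(1)*conj(1) + 1*(exp(3*I*pi/4))*conj(-I) + 1*(-I)*conj(-1) + 1*(exp(I*pi/4))*conj(I) + 1*(-1)*conj(1) + 1*(exp(-I*pi/4))*conj(-I) + 1*(I)*conj(-1) + 1*(exp(-3*I*pi/4))*conj(I)]
      = (1/8)[(1) + (exp(-3*I*pi/4)) + (I) + (-exp(3*I*pi/4)) + (-1) + (exp(I*pi/4)) + (-I) + (-exp(-I*pi/4))] = 0/8 = 0
  <chi_3*chi_0, chi_7> = (1/8)[1*(1)*conj(1) + 1*(exp(3*I*pi/4))*conj(exp(-I*pi/4)) + 1*(-I)*conj(-I) + 1*(exp(I*pi/4))*conj(exp(-3*I*pi/4)) + 1*(-1)*conj(-1) + 1*(exp(-I*pi/4))*conj(exp(3*I*pi/4)) + 1*(I)*conj(I) + 1*(exp(-3*I*pi/4))*conj(exp(I*pi/4))]
      = (1/8)[(1) + (-1) + (1) + (-1) + (1) + (-1) + (1) + (-1)] = 0/8 = 0
(Exp terms are combined using exp(i*s)*conj(exp(i*t)) = exp(i*(s-t)), and sums of them are collapsed using the identity that for every m > 1 the m distinct m-th roots of unity sum to 0, e.g. 1 + exp(2*I*pi/3) + exp(-2*I*pi/3) = 0.)
Hence the multiplicities are chi_3: 1. Dimension check: dim(chi_3)*dim(chi_0) = 1*1 = 1 and sum (mult * dim) = 1*1 = 1.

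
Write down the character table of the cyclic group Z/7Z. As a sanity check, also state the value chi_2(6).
Character table of Z/7Z (irreps indexed chi_0,...,chi_6 with chi_k(m) = zeta_7^(k*m), zeta_7 = exp(2*pi*i/7)):
  irrep \ class  {0} (size 1)  {1} (size 1)    {2} (size 1)    {3} (size 1)    {4} (size 1)    {5} (size 1)    {6} (size 1)  
  chi_0          1             1               1               1               1               1               1             
  chi_1          1             exp(2*I*pi/7)   exp(4*I*pi/7)   exp(6*I*pi/7)   exp(-6*I*pi/7)  exp(-4*I*pi/7)  exp(-2*I*pi/7)
  chi_2          1             exp(4*I*pi/7)   exp(-6*I*pi/7)  exp(-2*I*pi/7)  exp(2*I*pi/7)   exp(6*I*pi/7)   exp(-4*I*pi/7)
  chi_3          1             exp(6*I*pi/7)   exp(-2*I*pi/7)  exp(4*I*pi/7)   exp(-4*I*pi/7)  exp(2*I*pi/7)   exp(-6*I*pi/7)
  chi_4          1             exp(-6*I*pi/7)  exp(2*I*pi/7)   exp(-4*I*pi/7)  exp(4*I*pi/7)   exp(-2*I*pi/7)  exp(6*I*pi/7) 
  chi_5          1             exp(-4*I*pi/7)  exp(6*I*pi/7)   exp(2*I*pi/7)   exp(-2*I*pi/7)  exp(-6*I*pi/7)  exp(4*I*pi/7) 
  chi_6          1             exp(-2*I*pi/7)  exp(-4*I*pi/7)  exp(-6*I*pi/7)  exp(6*I*pi/7)   exp(4*I*pi/7)   exp(2*I*pi/7) 

Spot check: chi_2(6) = zeta_7^(2*6) = zeta_7^12 = exp(-4*I*pi/7).

Reasoning: Z/7Z is abelian, so all 7 irreducible complex representations are 1-dimensional. They are given by chi_k(m) = zeta_7^(k*m) for k = 0,...,6. Row orthogonality: sum_m chi_k(m) conj(chi_l(m)) = 7 * [k = l].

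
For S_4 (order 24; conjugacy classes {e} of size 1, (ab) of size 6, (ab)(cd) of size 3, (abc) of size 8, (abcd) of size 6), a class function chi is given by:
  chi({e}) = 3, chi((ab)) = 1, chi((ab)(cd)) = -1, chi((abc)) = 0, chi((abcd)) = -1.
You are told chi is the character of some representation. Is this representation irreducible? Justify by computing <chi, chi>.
Irreducible: <chi, chi> = 1.

Working: <chi, chi> = (1/|G|) sum_C |C| * |chi(C)|^2 = (1/24)[1*|3|^2 + 6*|1|^2 + 3*|-1|^2 + 8*|0|^2 + 6*|-1|^2]
  = (1/24)[(9) + (6) + (3) + (0) + (6)] = 24/24 = 1.
A character is irreducible iff <chi, chi> = 1, so this representation is irreducible.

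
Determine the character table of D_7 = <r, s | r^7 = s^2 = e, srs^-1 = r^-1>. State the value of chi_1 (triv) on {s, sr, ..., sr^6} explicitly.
Conjugacy classes: {e} of size 1, {r^1, r^6} of size 2, {r^2, r^5} of size 2, {r^3, r^4} of size 2, {s, sr, ..., sr^6} of size 7.
Character table:
  irrep \ class              {e} (size 1)  {r^1, r^6} (size 2)  {r^2, r^5} (size 2)  {r^3, r^4} (size 2)  {s, sr, ..., sr^6} (size 7)
  chi_1 (triv)               1             1                    1                    1                    1                          
  chi_2 (sign: r->1, s->-1)  1             1                    1                    1                    -1                         
  chi_3 (2d, j=1)            2             2*cos(2*pi/7)        -2*cos(3*pi/7)       -2*cos(pi/7)         0                          
  chi_4 (2d, j=2)            2             -2*cos(3*pi/7)       -2*cos(pi/7)         2*cos(2*pi/7)        0                          
  chi_5 (2d, j=3)            2             -2*cos(pi/7)         2*cos(2*pi/7)        -2*cos(3*pi/7)       0                          

Spot check: chi_1 (triv) on {s, sr, ..., sr^6} = 1.

Derivation: D_7 has order 2*7 = 14 with 5 conjugacy classes, hence 5 irreducibles. Sum of squared dims 1 + 1 + 4 + 4 + 4 = 14 = |G|. Linear characters come from the abelianisation; the 2-dimensional irreps have character r^k -> 2*cos(2*pi*j*k/7), reflections -> 0.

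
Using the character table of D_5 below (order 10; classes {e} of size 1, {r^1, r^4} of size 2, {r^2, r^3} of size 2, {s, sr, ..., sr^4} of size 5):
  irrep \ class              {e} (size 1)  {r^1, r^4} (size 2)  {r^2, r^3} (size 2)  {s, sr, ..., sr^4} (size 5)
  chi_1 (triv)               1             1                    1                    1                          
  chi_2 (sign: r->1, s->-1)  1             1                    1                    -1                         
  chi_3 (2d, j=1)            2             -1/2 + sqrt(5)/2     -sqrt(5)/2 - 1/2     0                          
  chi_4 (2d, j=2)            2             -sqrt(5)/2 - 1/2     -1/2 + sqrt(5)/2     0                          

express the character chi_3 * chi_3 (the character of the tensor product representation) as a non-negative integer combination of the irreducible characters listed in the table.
chi_3 tensor chi_3 = chi_1 + chi_2 + chi_4 (all other irreducibles have multiplicity 0).

The character of a tensor product is the pointwise product (chi_3 * chi_3)(C) = chi_3(C) * chi_3(C):
  {e}: (2)*(2), {r^1, r^4}: (-1/2 + sqrt(5)/2)*(-1/2 + sqrt(5)/2), {r^2, r^3}: (-sqrt(5)/2 - 1/2)*(-sqrt(5)/2 - 1/2), {s, sr, ..., sr^4}: (0)*(0)
so (chi_3 * chi_3) takes values
  {e} -> 4, {r^1, r^4} -> 3/2 - sqrt(5)/2, {r^2, r^3} -> sqrt(5)/2 + 3/2, {s, sr, ..., sr^4} -> 0.
Now take the inner product of this character with each irreducible chi from the table, <chi_3*chi_3, chi> = (1/10) sum_C |C| (chi_3*chi_3)(C) conj(chi(C)):
  <chi_3*chi_3, chi_1> = (1/10)[1*(4)*conj(1) + 2*(3/2 - sqrt(5)/2)*conj(1) + 2*(sqrt(5)/2 + 3/2)*conj(1) + 5*(0)*conj(1)]
      = (1/10)[(4) + (3 - sqrt(5)) + (sqrt(5) + 3) + (0)] = 10/10 = 1
  <chi_3*chi_3, chi_2> = (1/10)[1*(4)*conj(1) + 2*(3/2 - sqrt(5)/2)*conj(1) + 2*(sqrt(5)/2 + 3/2)*conj(1) + 5*(0)*conj(-1)]
      = (1/10)[(4) + (3 - sqrt(5)) + (sqrt(5) + 3) + (0)] = 10/10 = 1
  <chi_3*chi_3, chi_3> = (1/10)[1*(4)*conj(2) + 2*(3/2 - sqrt(5)/2)*conj(-1/2 + sqrt(5)/2) + 2*(sqrt(5)/2 + 3/2)*conj(-sqrt(5)/2 - 1/2) + 5*(0)*conj(0)]
      = (1/10)[(8) + (-4 + 2*sqrt(5)) + (-2*sqrt(5) - 4) + (0)] = 0/10 = 0
  <chi_3*chi_3, chi_4> = (1/10)[1*(4)*conj(2) + 2*(3/2 - sqrt(5)/2)*conj(-sqrt(5)/2 - 1/2) + 2*(sqrt(5)/2 + 3/2)*conj(-1/2 + sqrt(5)/2) + 5*(0)*conj(0)]
      = (1/10)[(8) + (1 - sqrt(5)) + (1 + sqrt(5)) + (0)] = 10/10 = 1
Hence the multiplicities are chi_1: 1, chi_2: 1, chi_4: 1. Dimension check: dim(chi_3)*dim(chi_3) = 2*2 = 4 and sum (mult * dim) = 1*1 + 1*1 + 1*2 = 4.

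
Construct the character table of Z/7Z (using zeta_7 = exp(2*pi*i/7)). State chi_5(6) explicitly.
Character table of Z/7Z (irreps indexed chi_0,...,chi_6 with chi_k(m) = zeta_7^(k*m), zeta_7 = exp(2*pi*i/7)):
  irrep \ class  {0} (size 1)  {1} (size 1)    {2} (size 1)    {3} (size 1)    {4} (size 1)    {5} (size 1)    {6} (size 1)  
  chi_0          1             1               1               1               1               1               1             
  chi_1          1             exp(2*I*pi/7)   exp(4*I*pi/7)   exp(6*I*pi/7)   exp(-6*I*pi/7)  exp(-4*I*pi/7)  exp(-2*I*pi/7)
  chi_2          1             exp(4*I*pi/7)   exp(-6*I*pi/7)  exp(-2*I*pi/7)  exp(2*I*pi/7)   exp(6*I*pi/7)   exp(-4*I*pi/7)
  chi_3          1             exp(6*I*pi/7)   exp(-2*I*pi/7)  exp(4*I*pi/7)   exp(-4*I*pi/7)  exp(2*I*pi/7)   exp(-6*I*pi/7)
  chi_4          1             exp(-6*I*pi/7)  exp(2*I*pi/7)   exp(-4*I*pi/7)  exp(4*I*pi/7)   exp(-2*I*pi/7)  exp(6*I*pi/7) 
  chi_5          1             exp(-4*I*pi/7)  exp(6*I*pi/7)   exp(2*I*pi/7)   exp(-2*I*pi/7)  exp(-6*I*pi/7)  exp(4*I*pi/7) 
  chi_6          1             exp(-2*I*pi/7)  exp(-4*I*pi/7)  exp(-6*I*pi/7)  exp(6*I*pi/7)   exp(4*I*pi/7)   exp(2*I*pi/7) 

Spot check: chi_5(6) = zeta_7^(5*6) = zeta_7^30 = exp(4*I*pi/7).

Derivation: Z/7Z is abelian, so all 7 irreducible complex representations are 1-dimensional. They are given by chi_k(m) = zeta_7^(k*m) for k = 0,...,6. Row orthogonality: sum_m chi_k(m) conj(chi_l(m)) = 7 * [k = l].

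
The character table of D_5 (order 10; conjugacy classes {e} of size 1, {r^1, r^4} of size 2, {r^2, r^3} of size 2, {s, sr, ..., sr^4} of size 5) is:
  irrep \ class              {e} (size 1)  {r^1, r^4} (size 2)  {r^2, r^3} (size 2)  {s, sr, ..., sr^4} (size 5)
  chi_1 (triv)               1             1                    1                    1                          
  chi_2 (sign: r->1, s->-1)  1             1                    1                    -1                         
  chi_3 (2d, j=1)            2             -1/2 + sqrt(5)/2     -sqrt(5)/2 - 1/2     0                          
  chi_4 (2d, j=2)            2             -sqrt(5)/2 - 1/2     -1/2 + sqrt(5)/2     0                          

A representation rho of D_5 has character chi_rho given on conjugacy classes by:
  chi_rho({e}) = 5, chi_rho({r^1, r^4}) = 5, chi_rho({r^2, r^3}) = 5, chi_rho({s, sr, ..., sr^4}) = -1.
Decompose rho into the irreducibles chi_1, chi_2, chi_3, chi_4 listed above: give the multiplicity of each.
Multiplicities: chi_1: 2, chi_2: 3, chi_3: 0, chi_4: 0.

Justification: Use <chi_rho, chi> = (1/|G|) sum_C |C| * chi_rho(C) * conj(chi(C)) with |G| = 10 for each irreducible chi in the table:
  <chi_rho, chi_1> = (1/10)[1*(5)*conj(1) + 2*(5)*conj(1) + 2*(5)*conj(1) + 5*(-1)*conj(1)]
      = (1/10)[(5) + (10) + (10) + (-5)] = 20/10 = 2
  <chi_rho, chi_2> = (1/10)[1*(5)*conj(1) + 2*(5)*conj(1) + 2*(5)*conj(1) + 5*(-1)*conj(-1)]
      = (1/10)[(5) + (10) + (10) + (5)] = 30/10 = 3
  <chi_rho, chi_3> = (1/10)[1*(5)*conj(2) + 2*(5)*conj(-1/2 + sqrt(5)/2) + 2*(5)*conj(-sqrt(5)/2 - 1/2) + 5*(-1)*conj(0)]
      = (1/10)[(10) + (-5 + 5*sqrt(5)) + (-5*sqrt(5) - 5) + (0)] = 0/10 = 0
  <chi_rho, chi_4> = (1/10)[1*(5)*conj(2) + 2*(5)*conj(-sqrt(5)/2 - 1/2) + 2*(5)*conj(-1/2 + sqrt(5)/2) + 5*(-1)*conj(0)]
      = (1/10)[(10) + (-5*sqrt(5) - 5) + (-5 + 5*sqrt(5)) + (0)] = 0/10 = 0
Dimension check: dim(rho) = sum (mult * dim) = 2*1 + 3*1 + 0*2 + 0*2 = 5 = chi_rho(e) = 5.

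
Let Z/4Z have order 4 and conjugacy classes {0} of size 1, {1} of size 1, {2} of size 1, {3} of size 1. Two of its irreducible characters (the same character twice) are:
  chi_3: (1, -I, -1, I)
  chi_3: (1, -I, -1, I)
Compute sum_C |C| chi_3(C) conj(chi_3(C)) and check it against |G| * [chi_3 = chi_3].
Sum = 4 = |G| = 4; so <chi_3, chi_3> = 1 (norm-1 confirms irreducibility).

Proof sketch: Compute term by term over conjugacy classes (|C| * chi_3(C) * conj(chi_3(C))):
  1*(1)*conj(1) + 1*(-I)*conj(-I) + 1*(-1)*conj(-1) + 1*(I)*conj(I)
  = (1) + (1) + (1) + (1)
  = 4.
(Exp terms are combined using exp(i*s)*conj(exp(i*t)) = exp(i*(s-t)), and sums of them are collapsed using the identity that for every m > 1 the m distinct m-th roots of unity sum to 0, e.g. 1 + exp(2*I*pi/3) + exp(-2*I*pi/3) = 0.)
Dividing by |G| = 4 gives 4/4 = 1, matching the row-orthogonality relation <chi_3, chi_3> = [chi_3 = chi_3].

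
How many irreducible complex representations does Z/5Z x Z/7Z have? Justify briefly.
35

Details: The number of irreducible complex representations of a finite group equals its number of conjugacy classes. Z/5Z x Z/7Z is abelian of order 35, so every element is its own conjugacy class: 35 classes, so Z/5Z x Z/7Z (order 35) has exactly 35 irreducible complex representations.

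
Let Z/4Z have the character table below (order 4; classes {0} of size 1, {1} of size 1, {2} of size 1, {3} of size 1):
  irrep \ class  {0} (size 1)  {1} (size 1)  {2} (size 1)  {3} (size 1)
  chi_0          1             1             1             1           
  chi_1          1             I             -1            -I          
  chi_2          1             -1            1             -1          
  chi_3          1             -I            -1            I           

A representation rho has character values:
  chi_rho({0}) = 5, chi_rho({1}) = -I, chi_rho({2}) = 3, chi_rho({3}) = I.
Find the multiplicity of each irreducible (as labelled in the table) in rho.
Multiplicities: chi_0: 2, chi_1: 0, chi_2: 2, chi_3: 1.

Working: Use <chi_rho, chi> = (1/|G|) sum_C |C| * chi_rho(C) * conj(chi(C)) with |G| = 4 for each irreducible chi in the table:
  <chi_rho, chi_0> = (1/4)[1*(5)*conj(1) + 1*(-I)*conj(1) + 1*(3)*conj(1) + 1*(I)*conj(1)]
      = (1/4)[(5) + (-I) + (3) + (I)] = 8/4 = 2
  <chi_rho, chi_1> = (1/4)[1*(5)*conj(1) + 1*(-I)*conj(I) + 1*(3)*conj(-1) + 1*(I)*conj(-I)]
      = (1/4)[(5) + (-1) + (-3) + (-1)] = 0/4 = 0
  <chi_rho, chi_2> = (1/4)[1*(5)*conj(1) + 1*(-I)*conj(-1) + 1*(3)*conj(1) + 1*(I)*conj(-1)]
      = (1/4)[(5) + (I) + (3) + (-I)] = 8/4 = 2
  <chi_rho, chi_3> = (1/4)[1*(5)*conj(1) + 1*(-I)*conj(-I) + 1*(3)*conj(-1) + 1*(I)*conj(I)]
      = (1/4)[(5) + (1) + (-3) + (1)] = 4/4 = 1
(Exp terms are combined using exp(i*s)*conj(exp(i*t)) = exp(i*(s-t)), and sums of them are collapsed using the identity that for every m > 1 the m distinct m-th roots of unity sum to 0, e.g. 1 + exp(2*I*pi/3) + exp(-2*I*pi/3) = 0.)
Dimension check: dim(rho) = sum (mult * dim) = 2*1 + 0*1 + 2*1 + 1*1 = 5 = chi_rho(e) = 5.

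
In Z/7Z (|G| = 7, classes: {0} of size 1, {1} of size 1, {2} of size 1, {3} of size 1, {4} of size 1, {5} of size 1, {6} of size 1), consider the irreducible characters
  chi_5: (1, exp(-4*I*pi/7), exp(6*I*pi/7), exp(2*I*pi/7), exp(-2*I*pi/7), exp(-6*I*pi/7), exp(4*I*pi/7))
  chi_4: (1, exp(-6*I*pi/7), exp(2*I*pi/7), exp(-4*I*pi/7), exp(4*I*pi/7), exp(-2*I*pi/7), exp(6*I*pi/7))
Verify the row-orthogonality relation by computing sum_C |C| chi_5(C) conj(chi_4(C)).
Sum = 0; so <chi_5, chi_4> = 0 (distinct irreducibles are orthogonal).

Argument: Compute term by term over conjugacy classes (|C| * chi_5(C) * conj(chi_4(C))):
  1*(1)*conj(1) + 1*(exp(-4*I*pi/7))*conj(exp(-6*I*pi/7)) + 1*(exp(6*I*pi/7))*conj(exp(2*I*pi/7)) + 1*(exp(2*I*pi/7))*conj(exp(-4*I*pi/7)) + 1*(exp(-2*I*pi/7))*conj(exp(4*I*pi/7)) + 1*(exp(-6*I*pi/7))*conj(exp(-2*I*pi/7)) + 1*(exp(4*I*pi/7))*conj(exp(6*I*pi/7))
  = (1) + (exp(2*I*pi/7)) + (exp(4*I*pi/7)) + (exp(6*I*pi/7)) + (exp(-6*I*pi/7)) + (exp(-4*I*pi/7)) + (exp(-2*I*pi/7))
  = 0.
(Exp terms are combined using exp(i*s)*conj(exp(i*t)) = exp(i*(s-t)), and sums of them are collapsed using the identity that for every m > 1 the m distinct m-th roots of unity sum to 0, e.g. 1 + exp(2*I*pi/3) + exp(-2*I*pi/3) = 0.)
Dividing by |G| = 7 gives 0/7 = 0, matching the row-orthogonality relation <chi_5, chi_4> = [chi_5 = chi_4].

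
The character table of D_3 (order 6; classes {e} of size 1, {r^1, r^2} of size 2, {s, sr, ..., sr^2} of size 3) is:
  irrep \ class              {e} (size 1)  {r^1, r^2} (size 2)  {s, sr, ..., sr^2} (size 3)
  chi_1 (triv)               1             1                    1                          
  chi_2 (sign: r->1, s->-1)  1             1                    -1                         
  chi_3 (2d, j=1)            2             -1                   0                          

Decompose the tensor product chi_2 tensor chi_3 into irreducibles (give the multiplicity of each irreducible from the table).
chi_2 tensor chi_3 = chi_3 (all other irreducibles have multiplicity 0).

Reasoning: The character of a tensor product is the pointwise product (chi_2 * chi_3)(C) = chi_2(C) * chi_3(C):
  {e}: (1)*(2), {r^1, r^2}: (1)*(-1), {s, sr, ..., sr^2}: (-1)*(0)
so (chi_2 * chi_3) takes values
  {e} -> 2, {r^1, r^2} -> -1, {s, sr, ..., sr^2} -> 0.
Now take the inner product of this character with each irreducible chi from the table, <chi_2*chi_3, chi> = (1/6) sum_C |C| (chi_2*chi_3)(C) conj(chi(C)):
  <chi_2*chi_3, chi_1> = (1/6)[1*(2)*conj(1) + 2*(-1)*conj(1) + 3*(0)*conj(1)]
      = (1/6)[(2) + (-2) + (0)] = 0/6 = 0
  <chi_2*chi_3, chi_2> = (1/6)[1*(2)*conj(1) + 2*(-1)*conj(1) + 3*(0)*conj(-1)]
      = (1/6)[(2) + (-2) + (0)] = 0/6 = 0
  <chi_2*chi_3, chi_3> = (1/6)[1*(2)*conj(2) + 2*(-1)*conj(-1) + 3*(0)*conj(0)]
      = (1/6)[(4) + (2) + (0)] = 6/6 = 1
Hence the multiplicities are chi_3: 1. Dimension check: dim(chi_2)*dim(chi_3) = 1*2 = 2 and sum (mult * dim) = 1*2 = 2.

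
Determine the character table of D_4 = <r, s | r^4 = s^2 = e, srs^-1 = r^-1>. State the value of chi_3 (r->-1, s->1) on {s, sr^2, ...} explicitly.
Conjugacy classes: {e} of size 1, {r^2} of size 1, {r^1, r^3} of size 2, {s, sr^2, ...} of size 2, {sr, sr^3, ...} of size 2.
Character table:
  irrep \ class              {e} (size 1)  {r^2} (size 1)  {r^1, r^3} (size 2)  {s, sr^2, ...} (size 2)  {sr, sr^3, ...} (size 2)
  chi_1 (triv)               1             1               1                    1                        1                       
  chi_2 (sign: r->1, s->-1)  1             1               1                    -1                       -1                      
  chi_3 (r->-1, s->1)        1             1               -1                   1                        -1                      
  chi_4 (r->-1, s->-1)       1             1               -1                   -1                       1                       
  chi_5 (2d, j=1)            2             -2              0                    0                        0                       

Spot check: chi_3 (r->-1, s->1) on {s, sr^2, ...} = 1.

Explanation: D_4 has order 2*4 = 8 with 5 conjugacy classes, hence 5 irreducibles. Sum of squared dims 1 + 1 + 1 + 1 + 4 = 8 = |G|. Linear characters come from the abelianisation; the 2-dimensional irreps have character r^k -> 2*cos(2*pi*j*k/4), reflections -> 0.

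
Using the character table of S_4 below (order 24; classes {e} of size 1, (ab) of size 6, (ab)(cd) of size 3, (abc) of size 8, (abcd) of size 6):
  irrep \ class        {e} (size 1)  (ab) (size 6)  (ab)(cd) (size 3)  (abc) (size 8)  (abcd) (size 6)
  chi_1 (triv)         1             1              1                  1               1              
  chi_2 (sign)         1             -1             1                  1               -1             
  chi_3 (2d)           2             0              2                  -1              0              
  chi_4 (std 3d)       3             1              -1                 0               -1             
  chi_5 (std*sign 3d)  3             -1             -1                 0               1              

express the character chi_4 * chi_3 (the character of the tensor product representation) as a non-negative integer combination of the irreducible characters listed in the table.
chi_4 tensor chi_3 = chi_4 + chi_5 (all other irreducibles have multiplicity 0).

Explanation: The character of a tensor product is the pointwise product (chi_4 * chi_3)(C) = chi_4(C) * chi_3(C):
  {e}: (3)*(2), (ab): (1)*(0), (ab)(cd): (-1)*(2), (abc): (0)*(-1), (abcd): (-1)*(0)
so (chi_4 * chi_3) takes values
  {e} -> 6, (ab) -> 0, (ab)(cd) -> -2, (abc) -> 0, (abcd) -> 0.
Now take the inner product of this character with each irreducible chi from the table, <chi_4*chi_3, chi> = (1/24) sum_C |C| (chi_4*chi_3)(C) conj(chi(C)):
  <chi_4*chi_3, chi_1> = (1/24)[1*(6)*conj(1) + 6*(0)*conj(1) + 3*(-2)*conj(1) + 8*(0)*conj(1) + 6*(0)*conj(1)]
      = (1/24)[(6) + (0) + (-6) + (0) + (0)] = 0/24 = 0
  <chi_4*chi_3, chi_2> = (1/24)[1*(6)*conj(1) + 6*(0)*conj(-1) + 3*(-2)*conj(1) + 8*(0)*conj(1) + 6*(0)*conj(-1)]
      = (1/24)[(6) + (0) + (-6) + (0) + (0)] = 0/24 = 0
  <chi_4*chi_3, chi_3> = (1/24)[1*(6)*conj(2) + 6*(0)*conj(0) + 3*(-2)*conj(2) + 8*(0)*conj(-1) + 6*(0)*conj(0)]
      = (1/24)[(12) + (0) + (-12) + (0) + (0)] = 0/24 = 0
  <chi_4*chi_3, chi_4> = (1/24)[1*(6)*conj(3) + 6*(0)*conj(1) + 3*(-2)*conj(-1) + 8*(0)*conj(0) + 6*(0)*conj(-1)]
      = (1/24)[(18) + (0) + (6) + (0) + (0)] = 24/24 = 1
  <chi_4*chi_3, chi_5> = (1/24)[1*(6)*conj(3) + 6*(0)*conj(-1) + 3*(-2)*conj(-1) + 8*(0)*conj(0) + 6*(0)*conj(1)]
      = (1/24)[(18) + (0) + (6) + (0) + (0)] = 24/24 = 1
Hence the multiplicities are chi_4: 1, chi_5: 1. Dimension check: dim(chi_4)*dim(chi_3) = 3*2 = 6 and sum (mult * dim) = 1*3 + 1*3 = 6.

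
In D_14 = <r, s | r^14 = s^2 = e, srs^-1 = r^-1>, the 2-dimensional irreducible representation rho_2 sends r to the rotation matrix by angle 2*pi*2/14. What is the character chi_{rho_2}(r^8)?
chi_{rho_2}(r^8) = 2*cos(2*pi*2*8/14) = 2*cos(16*pi/7)

Proof sketch: rho_2(r^8) is rotation by angle 2*pi*2*8/14, whose trace is 2*cos(2*pi*2*8/14) = 2*cos(16*pi/7).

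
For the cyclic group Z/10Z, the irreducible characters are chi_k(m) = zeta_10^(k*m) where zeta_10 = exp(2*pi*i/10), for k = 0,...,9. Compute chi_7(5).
chi_7(5) = zeta_10^35 = -1

Justification: chi_7(5) = zeta_10^(7*5) = zeta_10^35. Since zeta_10^10 = 1, this equals zeta_10^5 = exp(2*pi*i*5/10) = -1.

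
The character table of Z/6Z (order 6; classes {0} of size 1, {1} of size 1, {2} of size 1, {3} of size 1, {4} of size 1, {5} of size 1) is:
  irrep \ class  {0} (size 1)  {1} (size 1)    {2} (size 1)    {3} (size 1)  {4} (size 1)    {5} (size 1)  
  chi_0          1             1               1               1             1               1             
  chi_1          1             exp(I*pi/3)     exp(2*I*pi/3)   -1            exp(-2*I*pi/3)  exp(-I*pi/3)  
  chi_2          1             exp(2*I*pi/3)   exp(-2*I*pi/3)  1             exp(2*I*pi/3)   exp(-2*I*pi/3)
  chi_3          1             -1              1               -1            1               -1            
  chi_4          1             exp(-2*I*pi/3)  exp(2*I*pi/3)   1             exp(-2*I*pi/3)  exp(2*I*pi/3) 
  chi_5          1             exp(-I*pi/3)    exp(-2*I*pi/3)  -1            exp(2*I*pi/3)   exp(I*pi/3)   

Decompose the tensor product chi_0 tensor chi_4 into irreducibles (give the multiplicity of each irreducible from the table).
chi_0 tensor chi_4 = chi_4 (all other irreducibles have multiplicity 0).

Explanation: The character of a tensor product is the pointwise product (chi_0 * chi_4)(C) = chi_0(C) * chi_4(C):
  {0}: (1)*(1), {1}: (1)*(exp(-2*I*pi/3)), {2}: (1)*(exp(2*I*pi/3)), {3}: (1)*(1), {4}: (1)*(exp(-2*I*pi/3)), {5}: (1)*(exp(2*I*pi/3))
so (chi_0 * chi_4) takes values
  {0} -> 1, {1} -> exp(-2*I*pi/3), {2} -> exp(2*I*pi/3), {3} -> 1, {4} -> exp(-2*I*pi/3), {5} -> exp(2*I*pi/3).
Now take the inner product of this character with each irreducible chi from the table, <chi_0*chi_4, chi> = (1/6) sum_C |C| (chi_0*chi_4)(C) conj(chi(C)):
  <chi_0*chi_4, chi_0> = (1/6)[1*(1)*conj(1) + 1*(exp(-2*I*pi/3))*conj(1) + 1*(exp(2*I*pi/3))*conj(1) + 1*(1)*conj(1) + 1*(exp(-2*I*pi/3))*conj(1) + 1*(exp(2*I*pi/3))*conj(1)]
      = (1/6)[(1) + (exp(-2*I*pi/3)) + (exp(2*I*pi/3)) + (1) + (exp(-2*I*pi/3)) + (exp(2*I*pi/3))] = 0/6 = 0
  <chi_0*chi_4, chi_1> = (1/6)[1*(1)*conj(1) + 1*(exp(-2*I*pi/3))*conj(exp(I*pi/3)) + 1*(exp(2*I*pi/3))*conj(exp(2*I*pi/3)) + 1*(1)*conj(-1) + 1*(exp(-2*I*pi/3))*conj(exp(-2*I*pi/3)) + 1*(exp(2*I*pi/3))*conj(exp(-I*pi/3))]
      = (1/6)[(1) + (-1) + (1) + (-1) + (1) + (-1)] = 0/6 = 0
  <chi_0*chi_4, chi_2> = (1/6)[1*(1)*conj(1) + 1*(exp(-2*I*pi/3))*conj(exp(2*I*pi/3)) + 1*(exp(2*I*pi/3))*conj(exp(-2*I*pi/3)) + 1*(1)*conj(1) + 1*(exp(-2*I*pi/3))*conj(exp(2*I*pi/3)) + 1*(exp(2*I*pi/3))*conj(exp(-2*I*pi/3))]
      = (1/6)[(1) + (exp(2*I*pi/3)) + (exp(-2*I*pi/3)) + (1) + (exp(2*I*pi/3)) + (exp(-2*I*pi/3))] = 0/6 = 0
  <chi_0*chi_4, chi_3> = (1/6)[1*(1)*conj(1) + 1*(exp(-2*I*pi/3))*conj(-1) + 1*(exp(2*I*pi/3))*conj(1) + 1*(1)*conj(-1) + 1*(exp(-2*I*pi/3))*conj(1) + 1*(exp(2*I*pi/3))*conj(-1)]
      = (1/6)[(1) + (-exp(-2*I*pi/3)) + (exp(2*I*pi/3)) + (-1) + (exp(-2*I*pi/3)) + (-exp(2*I*pi/3))] = 0/6 = 0
  <chi_0*chi_4, chi_4> = (1/6)[1*(1)*conj(1) + 1*(exp(-2*I*pi/3))*conj(exp(-2*I*pi/3)) + 1*(exp(2*I*pi/3))*conj(exp(2*I*pi/3)) + 1*(1)*conj(1) + 1*(exp(-2*I*pi/3))*conj(exp(-2*I*pi/3)) + 1*(exp(2*I*pi/3))*conj(exp(2*I*pi/3))]
      = (1/6)[(1) + (1) + (1) + (1) + (1) + (1)] = 6/6 = 1
  <chi_0*chi_4, chi_5> = (1/6)[1*(1)*conj(1) + 1*(exp(-2*I*pi/3))*conj(exp(-I*pi/3)) + 1*(exp(2*I*pi/3))*conj(exp(-2*I*pi/3)) + 1*(1)*conj(-1) + 1*(exp(-2*I*pi/3))*conj(exp(2*I*pi/3)) + 1*(exp(2*I*pi/3))*conj(exp(I*pi/3))]
      = (1/6)[(1) + (exp(-I*pi/3)) + (exp(-2*I*pi/3)) + (-1) + (exp(2*I*pi/3)) + (exp(I*pi/3))] = 0/6 = 0
(Exp terms are combined using exp(i*s)*conj(exp(i*t)) = exp(i*(s-t)), and sums of them are collapsed using the identity that for every m > 1 the m distinct m-th roots of unity sum to 0, e.g. 1 + exp(2*I*pi/3) + exp(-2*I*pi/3) = 0.)
Hence the multiplicities are chi_4: 1. Dimension check: dim(chi_0)*dim(chi_4) = 1*1 = 1 and sum (mult * dim) = 1*1 = 1.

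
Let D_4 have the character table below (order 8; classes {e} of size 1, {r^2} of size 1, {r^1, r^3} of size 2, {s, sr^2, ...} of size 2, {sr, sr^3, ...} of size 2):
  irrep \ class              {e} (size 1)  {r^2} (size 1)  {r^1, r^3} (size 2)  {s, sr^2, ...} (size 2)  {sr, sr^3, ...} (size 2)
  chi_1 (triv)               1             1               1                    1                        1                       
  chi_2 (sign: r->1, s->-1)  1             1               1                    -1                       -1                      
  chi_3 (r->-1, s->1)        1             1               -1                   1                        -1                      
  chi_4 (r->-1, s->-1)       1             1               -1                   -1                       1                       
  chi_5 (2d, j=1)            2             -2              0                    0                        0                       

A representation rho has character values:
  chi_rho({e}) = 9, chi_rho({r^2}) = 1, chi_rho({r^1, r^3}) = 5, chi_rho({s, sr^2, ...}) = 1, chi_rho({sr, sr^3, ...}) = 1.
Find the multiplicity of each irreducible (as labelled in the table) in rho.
Multiplicities: chi_1: 3, chi_2: 2, chi_3: 0, chi_4: 0, chi_5: 2.

Solution. Use <chi_rho, chi> = (1/|G|) sum_C |C| * chi_rho(C) * conj(chi(C)) with |G| = 8 for each irreducible chi in the table:
  <chi_rho, chi_1> = (1/8)[1*(9)*conj(1) + 1*(1)*conj(1) + 2*(5)*conj(1) + 2*(1)*conj(1) + 2*(1)*conj(1)]
      = (1/8)[(9) + (1) + (10) + (2) + (2)] = 24/8 = 3
  <chi_rho, chi_2> = (1/8)[1*(9)*conj(1) + 1*(1)*conj(1) + 2*(5)*conj(1) + 2*(1)*conj(-1) + 2*(1)*conj(-1)]
      = (1/8)[(9) + (1) + (10) + (-2) + (-2)] = 16/8 = 2
  <chi_rho, chi_3> = (1/8)[1*(9)*conj(1) + 1*(1)*conj(1) + 2*(5)*conj(-1) + 2*(1)*conj(1) + 2*(1)*conj(-1)]
      = (1/8)[(9) + (1) + (-10) + (2) + (-2)] = 0/8 = 0
  <chi_rho, chi_4> = (1/8)[1*(9)*conj(1) + 1*(1)*conj(1) + 2*(5)*conj(-1) + 2*(1)*conj(-1) + 2*(1)*conj(1)]
      = (1/8)[(9) + (1) + (-10) + (-2) + (2)] = 0/8 = 0
  <chi_rho, chi_5> = (1/8)[1*(9)*conj(2) + 1*(1)*conj(-2) + 2*(5)*conj(0) + 2*(1)*conj(0) + 2*(1)*conj(0)]
      = (1/8)[(18) + (-2) + (0) + (0) + (0)] = 16/8 = 2
Dimension check: dim(rho) = sum (mult * dim) = 3*1 + 2*1 + 0*1 + 0*1 + 2*2 = 9 = chi_rho(e) = 9.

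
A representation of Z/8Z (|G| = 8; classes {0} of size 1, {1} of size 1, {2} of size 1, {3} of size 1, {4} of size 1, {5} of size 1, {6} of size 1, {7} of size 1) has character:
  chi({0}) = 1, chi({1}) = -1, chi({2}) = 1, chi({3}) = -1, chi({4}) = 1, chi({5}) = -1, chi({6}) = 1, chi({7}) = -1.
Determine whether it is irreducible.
Irreducible: <chi, chi> = 1.

Solution. <chi, chi> = (1/|G|) sum_C |C| * |chi(C)|^2 = (1/8)[1*|1|^2 + 1*|-1|^2 + 1*|1|^2 + 1*|-1|^2 + 1*|1|^2 + 1*|-1|^2 + 1*|1|^2 + 1*|-1|^2]
  = (1/8)[(1) + (1) + (1) + (1) + (1) + (1) + (1) + (1)] = 8/8 = 1.
(Exp terms are combined using exp(i*s)*conj(exp(i*t)) = exp(i*(s-t)), and sums of them are collapsed using the identity that for every m > 1 the m distinct m-th roots of unity sum to 0, e.g. 1 + exp(2*I*pi/3) + exp(-2*I*pi/3) = 0.)
A character is irreducible iff <chi, chi> = 1, so this representation is irreducible.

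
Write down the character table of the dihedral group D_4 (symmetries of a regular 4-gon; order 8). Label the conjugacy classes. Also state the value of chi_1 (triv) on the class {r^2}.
Conjugacy classes: {e} of size 1, {r^2} of size 1, {r^1, r^3} of size 2, {s, sr^2, ...} of size 2, {sr, sr^3, ...} of size 2.
Character table:
  irrep \ class              {e} (size 1)  {r^2} (size 1)  {r^1, r^3} (size 2)  {s, sr^2, ...} (size 2)  {sr, sr^3, ...} (size 2)
  chi_1 (triv)               1             1               1                    1                        1                       
  chi_2 (sign: r->1, s->-1)  1             1               1                    -1                       -1                      
  chi_3 (r->-1, s->1)        1             1               -1                   1                        -1                      
  chi_4 (r->-1, s->-1)       1             1               -1                   -1                       1                       
  chi_5 (2d, j=1)            2             -2              0                    0                        0                       

Spot check: chi_1 (triv) on {r^2} = 1.

Solution. D_4 has order 2*4 = 8 with 5 conjugacy classes, hence 5 irreducibles. Sum of squared dims 1 + 1 + 1 + 1 + 4 = 8 = |G|. Linear characters come from the abelianisation; the 2-dimensional irreps have character r^k -> 2*cos(2*pi*j*k/4), reflections -> 0.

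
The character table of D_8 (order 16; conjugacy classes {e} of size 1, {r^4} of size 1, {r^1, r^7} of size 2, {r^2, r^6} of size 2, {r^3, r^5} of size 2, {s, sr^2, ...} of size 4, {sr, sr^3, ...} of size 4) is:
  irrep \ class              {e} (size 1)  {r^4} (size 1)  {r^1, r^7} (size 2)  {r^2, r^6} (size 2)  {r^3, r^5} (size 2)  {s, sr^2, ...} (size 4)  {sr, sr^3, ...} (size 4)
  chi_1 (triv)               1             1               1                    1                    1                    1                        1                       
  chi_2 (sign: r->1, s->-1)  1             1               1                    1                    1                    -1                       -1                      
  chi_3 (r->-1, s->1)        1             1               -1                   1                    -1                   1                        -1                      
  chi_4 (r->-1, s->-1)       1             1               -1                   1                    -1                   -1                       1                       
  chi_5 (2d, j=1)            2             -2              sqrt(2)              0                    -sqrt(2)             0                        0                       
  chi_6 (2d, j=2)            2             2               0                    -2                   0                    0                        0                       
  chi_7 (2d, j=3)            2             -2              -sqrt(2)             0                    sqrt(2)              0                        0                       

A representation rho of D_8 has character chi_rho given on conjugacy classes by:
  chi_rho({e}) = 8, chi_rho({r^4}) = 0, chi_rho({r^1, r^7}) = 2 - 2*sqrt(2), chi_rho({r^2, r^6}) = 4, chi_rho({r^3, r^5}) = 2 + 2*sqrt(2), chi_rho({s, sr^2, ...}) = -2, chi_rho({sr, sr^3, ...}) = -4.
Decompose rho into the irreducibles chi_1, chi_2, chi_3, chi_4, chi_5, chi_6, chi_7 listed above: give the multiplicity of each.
Multiplicities: chi_1: 0, chi_2: 3, chi_3: 1, chi_4: 0, chi_5: 0, chi_6: 0, chi_7: 2.

Proof sketch: Use <chi_rho, chi> = (1/|G|) sum_C |C| * chi_rho(C) * conj(chi(C)) with |G| = 16 for each irreducible chi in the table:
  <chi_rho, chi_1> = (1/16)[1*(8)*conj(1) + 1*(0)*conj(1) + 2*(2 - 2*sqrt(2))*conj(1) + 2*(4)*conj(1) + 2*(2 + 2*sqrt(2))*conj(1) + 4*(-2)*conj(1) + 4*(-4)*conj(1)]
      = (1/16)[(8) + (0) + (4 - 4*sqrt(2)) + (8) + (4 + 4*sqrt(2)) + (-8) + (-16)] = 0/16 = 0
  <chi_rho, chi_2> = (1/16)[1*(8)*conj(1) + 1*(0)*conj(1) + 2*(2 - 2*sqrt(2))*conj(1) + 2*(4)*conj(1) + 2*(2 + 2*sqrt(2))*conj(1) + 4*(-2)*conj(-1) + 4*(-4)*conj(-1)]
      = (1/16)[(8) + (0) + (4 - 4*sqrt(2)) + (8) + (4 + 4*sqrt(2)) + (8) + (16)] = 48/16 = 3
  <chi_rho, chi_3> = (1/16)[1*(8)*conj(1) + 1*(0)*conj(1) + 2*(2 - 2*sqrt(2))*conj(-1) + 2*(4)*conj(1) + 2*(2 + 2*sqrt(2))*conj(-1) + 4*(-2)*conj(1) + 4*(-4)*conj(-1)]
      = (1/16)[(8) + (0) + (-4 + 4*sqrt(2)) + (8) + (-4*sqrt(2) - 4) + (-8) + (16)] = 16/16 = 1
  <chi_rho, chi_4> = (1/16)[1*(8)*conj(1) + 1*(0)*conj(1) + 2*(2 - 2*sqrt(2))*conj(-1) + 2*(4)*conj(1) + 2*(2 + 2*sqrt(2))*conj(-1) + 4*(-2)*conj(-1) + 4*(-4)*conj(1)]
      = (1/16)[(8) + (0) + (-4 + 4*sqrt(2)) + (8) + (-4*sqrt(2) - 4) + (8) + (-16)] = 0/16 = 0
  <chi_rho, chi_5> = (1/16)[1*(8)*conj(2) + 1*(0)*conj(-2) + 2*(2 - 2*sqrt(2))*conj(sqrt(2)) + 2*(4)*conj(0) + 2*(2 + 2*sqrt(2))*conj(-sqrt(2)) + 4*(-2)*conj(0) + 4*(-4)*conj(0)]
      = (1/16)[(16) + (0) + (-8 + 4*sqrt(2)) + (0) + (-8 - 4*sqrt(2)) + (0) + (0)] = 0/16 = 0
  <chi_rho, chi_6> = (1/16)[1*(8)*conj(2) + 1*(0)*conj(2) + 2*(2 - 2*sqrt(2))*conj(0) + 2*(4)*conj(-2) + 2*(2 + 2*sqrt(2))*conj(0) + 4*(-2)*conj(0) + 4*(-4)*conj(0)]
      = (1/16)[(16) + (0) + (0) + (-16) + (0) + (0) + (0)] = 0/16 = 0
  <chi_rho, chi_7> = (1/16)[1*(8)*conj(2) + 1*(0)*conj(-2) + 2*(2 - 2*sqrt(2))*conj(-sqrt(2)) + 2*(4)*conj(0) + 2*(2 + 2*sqrt(2))*conj(sqrt(2)) + 4*(-2)*conj(0) + 4*(-4)*conj(0)]
      = (1/16)[(16) + (0) + (8 - 4*sqrt(2)) + (0) + (4*sqrt(2) + 8) + (0) + (0)] = 32/16 = 2
Dimension check: dim(rho) = sum (mult * dim) = 0*1 + 3*1 + 1*1 + 0*1 + 0*2 + 0*2 + 2*2 = 8 = chi_rho(e) = 8.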